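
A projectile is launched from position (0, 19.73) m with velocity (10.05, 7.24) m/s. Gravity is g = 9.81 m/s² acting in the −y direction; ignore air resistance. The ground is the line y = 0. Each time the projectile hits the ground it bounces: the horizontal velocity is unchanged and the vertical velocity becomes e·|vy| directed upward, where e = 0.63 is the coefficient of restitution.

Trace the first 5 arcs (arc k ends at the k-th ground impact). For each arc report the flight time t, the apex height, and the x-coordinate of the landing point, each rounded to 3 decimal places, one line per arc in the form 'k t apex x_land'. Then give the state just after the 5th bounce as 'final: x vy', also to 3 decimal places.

1 2.875 22.402 28.895
2 2.693 8.891 55.957
3 1.696 3.529 73.006
4 1.069 1.401 83.746
5 0.673 0.556 90.513
final: 90.513 2.081

Arc 1: start y=19.730, vy=7.240 → t=2.875, apex=22.402, x_land=28.895, impact vy=-20.965
  bounce: vy ← 0.63·20.965 = 13.208
Arc 2: start y=0.000, vy=13.208 → t=2.693, apex=8.891, x_land=55.957, impact vy=-13.208
  bounce: vy ← 0.63·13.208 = 8.321
Arc 3: start y=0.000, vy=8.321 → t=1.696, apex=3.529, x_land=73.006, impact vy=-8.321
  bounce: vy ← 0.63·8.321 = 5.242
Arc 4: start y=0.000, vy=5.242 → t=1.069, apex=1.401, x_land=83.746, impact vy=-5.242
  bounce: vy ← 0.63·5.242 = 3.303
Arc 5: start y=0.000, vy=3.303 → t=0.673, apex=0.556, x_land=90.513, impact vy=-3.303
  bounce: vy ← 0.63·3.303 = 2.081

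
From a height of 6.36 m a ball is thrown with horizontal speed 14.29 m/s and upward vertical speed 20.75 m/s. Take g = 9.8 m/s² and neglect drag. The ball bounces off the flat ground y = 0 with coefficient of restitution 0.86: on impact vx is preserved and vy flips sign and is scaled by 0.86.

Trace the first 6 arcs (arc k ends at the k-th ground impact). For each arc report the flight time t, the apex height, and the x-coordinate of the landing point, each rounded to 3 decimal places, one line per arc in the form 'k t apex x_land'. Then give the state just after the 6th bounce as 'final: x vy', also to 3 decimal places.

Arc 1: start y=6.360, vy=20.750 → t=4.522, apex=28.327, x_land=64.616, impact vy=-23.563
  bounce: vy ← 0.86·23.563 = 20.264
Arc 2: start y=0.000, vy=20.264 → t=4.136, apex=20.951, x_land=123.713, impact vy=-20.264
  bounce: vy ← 0.86·20.264 = 17.427
Arc 3: start y=0.000, vy=17.427 → t=3.557, apex=15.495, x_land=174.536, impact vy=-17.427
  bounce: vy ← 0.86·17.427 = 14.987
Arc 4: start y=0.000, vy=14.987 → t=3.059, apex=11.460, x_land=218.245, impact vy=-14.987
  bounce: vy ← 0.86·14.987 = 12.889
Arc 5: start y=0.000, vy=12.889 → t=2.630, apex=8.476, x_land=255.834, impact vy=-12.889
  bounce: vy ← 0.86·12.889 = 11.085
Arc 6: start y=0.000, vy=11.085 → t=2.262, apex=6.269, x_land=288.160, impact vy=-11.085
  bounce: vy ← 0.86·11.085 = 9.533

1 4.522 28.327 64.616
2 4.136 20.951 123.713
3 3.557 15.495 174.536
4 3.059 11.460 218.245
5 2.630 8.476 255.834
6 2.262 6.269 288.160
final: 288.160 9.533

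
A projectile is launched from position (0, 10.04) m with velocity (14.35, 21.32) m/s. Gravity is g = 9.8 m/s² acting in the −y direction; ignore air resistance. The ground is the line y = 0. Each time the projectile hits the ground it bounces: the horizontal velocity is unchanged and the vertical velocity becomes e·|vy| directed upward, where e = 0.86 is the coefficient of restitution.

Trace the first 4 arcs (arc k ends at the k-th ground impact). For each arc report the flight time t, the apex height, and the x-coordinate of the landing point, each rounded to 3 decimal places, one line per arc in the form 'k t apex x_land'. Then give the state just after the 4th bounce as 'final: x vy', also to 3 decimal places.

1 4.780 33.231 68.589
2 4.479 24.578 132.865
3 3.852 18.178 188.143
4 3.313 13.444 235.682
final: 235.682 13.960

Arc 1: start y=10.040, vy=21.320 → t=4.780, apex=33.231, x_land=68.589, impact vy=-25.521
  bounce: vy ← 0.86·25.521 = 21.948
Arc 2: start y=0.000, vy=21.948 → t=4.479, apex=24.578, x_land=132.865, impact vy=-21.948
  bounce: vy ← 0.86·21.948 = 18.875
Arc 3: start y=0.000, vy=18.875 → t=3.852, apex=18.178, x_land=188.143, impact vy=-18.875
  bounce: vy ← 0.86·18.875 = 16.233
Arc 4: start y=0.000, vy=16.233 → t=3.313, apex=13.444, x_land=235.682, impact vy=-16.233
  bounce: vy ← 0.86·16.233 = 13.960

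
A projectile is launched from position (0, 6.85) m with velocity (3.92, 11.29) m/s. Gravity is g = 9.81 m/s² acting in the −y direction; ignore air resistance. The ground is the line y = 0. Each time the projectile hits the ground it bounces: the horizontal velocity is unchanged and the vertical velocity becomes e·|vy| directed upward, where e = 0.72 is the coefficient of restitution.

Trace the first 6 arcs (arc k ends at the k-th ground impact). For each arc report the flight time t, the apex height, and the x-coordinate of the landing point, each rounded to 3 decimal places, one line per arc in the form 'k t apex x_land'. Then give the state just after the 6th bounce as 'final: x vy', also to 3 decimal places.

1 2.800 13.347 10.978
2 2.375 6.919 20.289
3 1.710 3.587 26.993
4 1.231 1.859 31.820
5 0.887 0.964 35.296
6 0.638 0.500 37.798
final: 37.798 2.254

Arc 1: start y=6.850, vy=11.290 → t=2.800, apex=13.347, x_land=10.978, impact vy=-16.182
  bounce: vy ← 0.72·16.182 = 11.651
Arc 2: start y=0.000, vy=11.651 → t=2.375, apex=6.919, x_land=20.289, impact vy=-11.651
  bounce: vy ← 0.72·11.651 = 8.389
Arc 3: start y=0.000, vy=8.389 → t=1.710, apex=3.587, x_land=26.993, impact vy=-8.389
  bounce: vy ← 0.72·8.389 = 6.040
Arc 4: start y=0.000, vy=6.040 → t=1.231, apex=1.859, x_land=31.820, impact vy=-6.040
  bounce: vy ← 0.72·6.040 = 4.349
Arc 5: start y=0.000, vy=4.349 → t=0.887, apex=0.964, x_land=35.296, impact vy=-4.349
  bounce: vy ← 0.72·4.349 = 3.131
Arc 6: start y=0.000, vy=3.131 → t=0.638, apex=0.500, x_land=37.798, impact vy=-3.131
  bounce: vy ← 0.72·3.131 = 2.254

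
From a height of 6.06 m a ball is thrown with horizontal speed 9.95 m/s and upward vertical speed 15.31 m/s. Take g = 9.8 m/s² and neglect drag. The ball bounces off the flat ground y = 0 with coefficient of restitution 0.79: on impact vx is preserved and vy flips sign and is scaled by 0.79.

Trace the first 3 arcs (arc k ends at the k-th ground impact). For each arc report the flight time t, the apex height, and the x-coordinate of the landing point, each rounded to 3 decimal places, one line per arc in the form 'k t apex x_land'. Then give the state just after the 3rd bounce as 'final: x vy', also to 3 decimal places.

1 3.480 18.019 34.625
2 3.030 11.246 64.772
3 2.394 7.018 88.588
final: 88.588 9.266

Arc 1: start y=6.060, vy=15.310 → t=3.480, apex=18.019, x_land=34.625, impact vy=-18.793
  bounce: vy ← 0.79·18.793 = 14.846
Arc 2: start y=0.000, vy=14.846 → t=3.030, apex=11.246, x_land=64.772, impact vy=-14.846
  bounce: vy ← 0.79·14.846 = 11.729
Arc 3: start y=0.000, vy=11.729 → t=2.394, apex=7.018, x_land=88.588, impact vy=-11.729
  bounce: vy ← 0.79·11.729 = 9.266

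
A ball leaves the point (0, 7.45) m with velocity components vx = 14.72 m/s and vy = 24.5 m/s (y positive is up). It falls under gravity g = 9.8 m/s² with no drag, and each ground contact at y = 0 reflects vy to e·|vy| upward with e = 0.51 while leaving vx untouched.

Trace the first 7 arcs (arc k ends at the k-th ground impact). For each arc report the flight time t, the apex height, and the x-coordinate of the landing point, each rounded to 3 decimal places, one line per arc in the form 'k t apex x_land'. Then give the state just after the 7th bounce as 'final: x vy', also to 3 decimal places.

1 5.288 38.075 77.833
2 2.843 9.903 119.686
3 1.450 2.576 141.031
4 0.740 0.670 151.917
5 0.377 0.174 157.469
6 0.192 0.045 160.301
7 0.098 0.012 161.745
final: 161.745 0.245

Arc 1: start y=7.450, vy=24.500 → t=5.288, apex=38.075, x_land=77.833, impact vy=-27.318
  bounce: vy ← 0.51·27.318 = 13.932
Arc 2: start y=0.000, vy=13.932 → t=2.843, apex=9.903, x_land=119.686, impact vy=-13.932
  bounce: vy ← 0.51·13.932 = 7.105
Arc 3: start y=0.000, vy=7.105 → t=1.450, apex=2.576, x_land=141.031, impact vy=-7.105
  bounce: vy ← 0.51·7.105 = 3.624
Arc 4: start y=0.000, vy=3.624 → t=0.740, apex=0.670, x_land=151.917, impact vy=-3.624
  bounce: vy ← 0.51·3.624 = 1.848
Arc 5: start y=0.000, vy=1.848 → t=0.377, apex=0.174, x_land=157.469, impact vy=-1.848
  bounce: vy ← 0.51·1.848 = 0.943
Arc 6: start y=0.000, vy=0.943 → t=0.192, apex=0.045, x_land=160.301, impact vy=-0.943
  bounce: vy ← 0.51·0.943 = 0.481
Arc 7: start y=0.000, vy=0.481 → t=0.098, apex=0.012, x_land=161.745, impact vy=-0.481
  bounce: vy ← 0.51·0.481 = 0.245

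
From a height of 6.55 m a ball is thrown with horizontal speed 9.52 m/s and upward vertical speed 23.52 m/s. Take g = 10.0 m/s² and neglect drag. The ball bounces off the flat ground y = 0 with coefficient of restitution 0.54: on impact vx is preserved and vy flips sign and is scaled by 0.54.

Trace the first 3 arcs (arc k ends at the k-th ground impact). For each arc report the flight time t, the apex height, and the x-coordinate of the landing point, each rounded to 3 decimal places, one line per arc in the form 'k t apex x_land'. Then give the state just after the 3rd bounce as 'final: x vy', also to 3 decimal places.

1 4.968 34.210 47.293
2 2.825 9.975 74.186
3 1.525 2.909 88.709
final: 88.709 4.119

Arc 1: start y=6.550, vy=23.520 → t=4.968, apex=34.210, x_land=47.293, impact vy=-26.157
  bounce: vy ← 0.54·26.157 = 14.125
Arc 2: start y=0.000, vy=14.125 → t=2.825, apex=9.975, x_land=74.186, impact vy=-14.125
  bounce: vy ← 0.54·14.125 = 7.627
Arc 3: start y=0.000, vy=7.627 → t=1.525, apex=2.909, x_land=88.709, impact vy=-7.627
  bounce: vy ← 0.54·7.627 = 4.119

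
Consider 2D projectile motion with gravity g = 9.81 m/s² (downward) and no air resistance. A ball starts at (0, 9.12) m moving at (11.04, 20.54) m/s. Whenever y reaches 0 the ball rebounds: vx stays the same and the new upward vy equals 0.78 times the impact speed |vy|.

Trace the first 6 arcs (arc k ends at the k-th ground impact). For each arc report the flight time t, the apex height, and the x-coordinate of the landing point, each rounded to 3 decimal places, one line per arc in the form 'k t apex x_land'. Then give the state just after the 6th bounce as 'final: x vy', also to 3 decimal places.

1 4.592 30.623 50.700
2 3.898 18.631 93.733
3 3.040 11.335 127.299
4 2.371 6.896 153.480
5 1.850 4.196 173.901
6 1.443 2.553 189.830
final: 189.830 5.520

Arc 1: start y=9.120, vy=20.540 → t=4.592, apex=30.623, x_land=50.700, impact vy=-24.512
  bounce: vy ← 0.78·24.512 = 19.119
Arc 2: start y=0.000, vy=19.119 → t=3.898, apex=18.631, x_land=93.733, impact vy=-19.119
  bounce: vy ← 0.78·19.119 = 14.913
Arc 3: start y=0.000, vy=14.913 → t=3.040, apex=11.335, x_land=127.299, impact vy=-14.913
  bounce: vy ← 0.78·14.913 = 11.632
Arc 4: start y=0.000, vy=11.632 → t=2.371, apex=6.896, x_land=153.480, impact vy=-11.632
  bounce: vy ← 0.78·11.632 = 9.073
Arc 5: start y=0.000, vy=9.073 → t=1.850, apex=4.196, x_land=173.901, impact vy=-9.073
  bounce: vy ← 0.78·9.073 = 7.077
Arc 6: start y=0.000, vy=7.077 → t=1.443, apex=2.553, x_land=189.830, impact vy=-7.077
  bounce: vy ← 0.78·7.077 = 5.520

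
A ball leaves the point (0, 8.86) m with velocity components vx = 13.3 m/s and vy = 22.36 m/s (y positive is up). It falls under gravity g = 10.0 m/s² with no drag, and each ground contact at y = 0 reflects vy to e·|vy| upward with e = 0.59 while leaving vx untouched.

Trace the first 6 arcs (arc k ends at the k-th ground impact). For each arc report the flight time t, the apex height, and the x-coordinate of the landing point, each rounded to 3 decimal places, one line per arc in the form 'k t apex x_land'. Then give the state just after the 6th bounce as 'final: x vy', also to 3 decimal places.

Arc 1: start y=8.860, vy=22.360 → t=4.838, apex=33.858, x_land=64.349, impact vy=-26.022
  bounce: vy ← 0.59·26.022 = 15.353
Arc 2: start y=0.000, vy=15.353 → t=3.071, apex=11.786, x_land=105.188, impact vy=-15.353
  bounce: vy ← 0.59·15.353 = 9.058
Arc 3: start y=0.000, vy=9.058 → t=1.812, apex=4.103, x_land=129.284, impact vy=-9.058
  bounce: vy ← 0.59·9.058 = 5.344
Arc 4: start y=0.000, vy=5.344 → t=1.069, apex=1.428, x_land=143.500, impact vy=-5.344
  bounce: vy ← 0.59·5.344 = 3.153
Arc 5: start y=0.000, vy=3.153 → t=0.631, apex=0.497, x_land=151.888, impact vy=-3.153
  bounce: vy ← 0.59·3.153 = 1.860
Arc 6: start y=0.000, vy=1.860 → t=0.372, apex=0.173, x_land=156.836, impact vy=-1.860
  bounce: vy ← 0.59·1.860 = 1.098

1 4.838 33.858 64.349
2 3.071 11.786 105.188
3 1.812 4.103 129.284
4 1.069 1.428 143.500
5 0.631 0.497 151.888
6 0.372 0.173 156.836
final: 156.836 1.098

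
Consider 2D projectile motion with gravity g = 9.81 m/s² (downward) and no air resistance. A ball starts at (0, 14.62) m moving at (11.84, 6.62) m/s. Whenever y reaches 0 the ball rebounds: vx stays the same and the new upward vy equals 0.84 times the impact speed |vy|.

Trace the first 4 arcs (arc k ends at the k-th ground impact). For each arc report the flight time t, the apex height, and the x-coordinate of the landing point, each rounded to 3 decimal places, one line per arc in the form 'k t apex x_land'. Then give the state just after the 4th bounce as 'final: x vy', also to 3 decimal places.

1 2.528 16.854 29.937
2 3.114 11.892 66.808
3 2.616 8.391 97.780
4 2.197 5.921 123.797
final: 123.797 9.053

Arc 1: start y=14.620, vy=6.620 → t=2.528, apex=16.854, x_land=29.937, impact vy=-18.184
  bounce: vy ← 0.84·18.184 = 15.275
Arc 2: start y=0.000, vy=15.275 → t=3.114, apex=11.892, x_land=66.808, impact vy=-15.275
  bounce: vy ← 0.84·15.275 = 12.831
Arc 3: start y=0.000, vy=12.831 → t=2.616, apex=8.391, x_land=97.780, impact vy=-12.831
  bounce: vy ← 0.84·12.831 = 10.778
Arc 4: start y=0.000, vy=10.778 → t=2.197, apex=5.921, x_land=123.797, impact vy=-10.778
  bounce: vy ← 0.84·10.778 = 9.053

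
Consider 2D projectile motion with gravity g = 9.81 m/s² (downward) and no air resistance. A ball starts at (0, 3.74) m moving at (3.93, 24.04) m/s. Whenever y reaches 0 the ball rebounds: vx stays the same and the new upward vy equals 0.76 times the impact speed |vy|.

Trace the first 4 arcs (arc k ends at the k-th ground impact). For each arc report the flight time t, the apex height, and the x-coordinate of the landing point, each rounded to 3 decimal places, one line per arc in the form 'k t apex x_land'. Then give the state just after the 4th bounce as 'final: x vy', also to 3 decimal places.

Arc 1: start y=3.740, vy=24.040 → t=5.052, apex=33.196, x_land=19.855, impact vy=-25.521
  bounce: vy ← 0.76·25.521 = 19.396
Arc 2: start y=0.000, vy=19.396 → t=3.954, apex=19.174, x_land=35.395, impact vy=-19.396
  bounce: vy ← 0.76·19.396 = 14.741
Arc 3: start y=0.000, vy=14.741 → t=3.005, apex=11.075, x_land=47.205, impact vy=-14.741
  bounce: vy ← 0.76·14.741 = 11.203
Arc 4: start y=0.000, vy=11.203 → t=2.284, apex=6.397, x_land=56.181, impact vy=-11.203
  bounce: vy ← 0.76·11.203 = 8.514

1 5.052 33.196 19.855
2 3.954 19.174 35.395
3 3.005 11.075 47.205
4 2.284 6.397 56.181
final: 56.181 8.514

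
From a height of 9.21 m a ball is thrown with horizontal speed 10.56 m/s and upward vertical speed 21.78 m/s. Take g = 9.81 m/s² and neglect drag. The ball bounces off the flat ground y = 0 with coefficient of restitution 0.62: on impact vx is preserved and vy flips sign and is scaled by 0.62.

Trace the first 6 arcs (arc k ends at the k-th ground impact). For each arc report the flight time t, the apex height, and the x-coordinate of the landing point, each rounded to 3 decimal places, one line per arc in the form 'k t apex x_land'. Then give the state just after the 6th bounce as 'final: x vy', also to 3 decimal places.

1 4.829 33.388 50.996
2 3.235 12.834 85.160
3 2.006 4.933 106.341
4 1.244 1.896 119.473
5 0.771 0.729 127.615
6 0.478 0.280 132.663
final: 132.663 1.454

Arc 1: start y=9.210, vy=21.780 → t=4.829, apex=33.388, x_land=50.996, impact vy=-25.594
  bounce: vy ← 0.62·25.594 = 15.868
Arc 2: start y=0.000, vy=15.868 → t=3.235, apex=12.834, x_land=85.160, impact vy=-15.868
  bounce: vy ← 0.62·15.868 = 9.838
Arc 3: start y=0.000, vy=9.838 → t=2.006, apex=4.933, x_land=106.341, impact vy=-9.838
  bounce: vy ← 0.62·9.838 = 6.100
Arc 4: start y=0.000, vy=6.100 → t=1.244, apex=1.896, x_land=119.473, impact vy=-6.100
  bounce: vy ← 0.62·6.100 = 3.782
Arc 5: start y=0.000, vy=3.782 → t=0.771, apex=0.729, x_land=127.615, impact vy=-3.782
  bounce: vy ← 0.62·3.782 = 2.345
Arc 6: start y=0.000, vy=2.345 → t=0.478, apex=0.280, x_land=132.663, impact vy=-2.345
  bounce: vy ← 0.62·2.345 = 1.454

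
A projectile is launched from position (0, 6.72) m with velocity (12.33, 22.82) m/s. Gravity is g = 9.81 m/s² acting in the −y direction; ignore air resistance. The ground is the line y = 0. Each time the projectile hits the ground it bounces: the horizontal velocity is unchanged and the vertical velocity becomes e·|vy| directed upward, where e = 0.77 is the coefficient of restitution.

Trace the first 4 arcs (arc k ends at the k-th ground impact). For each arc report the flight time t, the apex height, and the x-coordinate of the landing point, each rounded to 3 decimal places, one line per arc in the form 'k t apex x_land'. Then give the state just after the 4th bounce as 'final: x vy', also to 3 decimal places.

1 4.930 33.262 60.790
2 4.010 19.721 110.237
3 3.088 11.693 148.311
4 2.378 6.933 177.628
final: 177.628 8.980

Arc 1: start y=6.720, vy=22.820 → t=4.930, apex=33.262, x_land=60.790, impact vy=-25.546
  bounce: vy ← 0.77·25.546 = 19.670
Arc 2: start y=0.000, vy=19.670 → t=4.010, apex=19.721, x_land=110.237, impact vy=-19.670
  bounce: vy ← 0.77·19.670 = 15.146
Arc 3: start y=0.000, vy=15.146 → t=3.088, apex=11.693, x_land=148.311, impact vy=-15.146
  bounce: vy ← 0.77·15.146 = 11.663
Arc 4: start y=0.000, vy=11.663 → t=2.378, apex=6.933, x_land=177.628, impact vy=-11.663
  bounce: vy ← 0.77·11.663 = 8.980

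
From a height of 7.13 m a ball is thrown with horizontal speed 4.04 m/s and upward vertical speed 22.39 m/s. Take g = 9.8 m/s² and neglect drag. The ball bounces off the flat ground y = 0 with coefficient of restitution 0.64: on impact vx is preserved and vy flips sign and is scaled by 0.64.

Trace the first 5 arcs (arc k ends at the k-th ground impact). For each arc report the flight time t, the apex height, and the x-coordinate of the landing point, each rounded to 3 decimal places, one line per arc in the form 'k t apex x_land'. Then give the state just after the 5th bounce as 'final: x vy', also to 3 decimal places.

Arc 1: start y=7.130, vy=22.390 → t=4.868, apex=32.707, x_land=19.668, impact vy=-25.319
  bounce: vy ← 0.64·25.319 = 16.204
Arc 2: start y=0.000, vy=16.204 → t=3.307, apex=13.397, x_land=33.028, impact vy=-16.204
  bounce: vy ← 0.64·16.204 = 10.371
Arc 3: start y=0.000, vy=10.371 → t=2.116, apex=5.487, x_land=41.579, impact vy=-10.371
  bounce: vy ← 0.64·10.371 = 6.637
Arc 4: start y=0.000, vy=6.637 → t=1.355, apex=2.248, x_land=47.051, impact vy=-6.637
  bounce: vy ← 0.64·6.637 = 4.248
Arc 5: start y=0.000, vy=4.248 → t=0.867, apex=0.921, x_land=50.553, impact vy=-4.248
  bounce: vy ← 0.64·4.248 = 2.719

1 4.868 32.707 19.668
2 3.307 13.397 33.028
3 2.116 5.487 41.579
4 1.355 2.248 47.051
5 0.867 0.921 50.553
final: 50.553 2.719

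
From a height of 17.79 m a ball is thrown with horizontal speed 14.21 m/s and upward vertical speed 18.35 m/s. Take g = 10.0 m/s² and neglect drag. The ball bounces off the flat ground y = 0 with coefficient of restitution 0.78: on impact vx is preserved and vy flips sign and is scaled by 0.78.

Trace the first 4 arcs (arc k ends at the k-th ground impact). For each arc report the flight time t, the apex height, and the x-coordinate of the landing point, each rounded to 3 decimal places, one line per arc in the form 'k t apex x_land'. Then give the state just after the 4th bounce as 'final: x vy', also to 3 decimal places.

1 4.467 34.626 63.470
2 4.105 21.067 121.806
3 3.202 12.817 167.308
4 2.498 7.798 202.800
final: 202.800 9.741

Arc 1: start y=17.790, vy=18.350 → t=4.467, apex=34.626, x_land=63.470, impact vy=-26.316
  bounce: vy ← 0.78·26.316 = 20.526
Arc 2: start y=0.000, vy=20.526 → t=4.105, apex=21.067, x_land=121.806, impact vy=-20.526
  bounce: vy ← 0.78·20.526 = 16.011
Arc 3: start y=0.000, vy=16.011 → t=3.202, apex=12.817, x_land=167.308, impact vy=-16.011
  bounce: vy ← 0.78·16.011 = 12.488
Arc 4: start y=0.000, vy=12.488 → t=2.498, apex=7.798, x_land=202.800, impact vy=-12.488
  bounce: vy ← 0.78·12.488 = 9.741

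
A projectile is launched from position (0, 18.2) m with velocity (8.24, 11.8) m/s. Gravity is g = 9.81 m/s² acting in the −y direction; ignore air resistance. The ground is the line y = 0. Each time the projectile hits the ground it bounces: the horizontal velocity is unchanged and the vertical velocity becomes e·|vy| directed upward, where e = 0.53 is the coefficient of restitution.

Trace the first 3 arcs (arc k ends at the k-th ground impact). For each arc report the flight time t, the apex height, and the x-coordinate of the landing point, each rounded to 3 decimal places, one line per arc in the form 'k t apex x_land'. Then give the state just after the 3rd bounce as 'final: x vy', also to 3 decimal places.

1 3.474 25.297 28.624
2 2.407 7.106 48.460
3 1.276 1.996 58.973
final: 58.973 3.317

Arc 1: start y=18.200, vy=11.800 → t=3.474, apex=25.297, x_land=28.624, impact vy=-22.278
  bounce: vy ← 0.53·22.278 = 11.808
Arc 2: start y=0.000, vy=11.808 → t=2.407, apex=7.106, x_land=48.460, impact vy=-11.808
  bounce: vy ← 0.53·11.808 = 6.258
Arc 3: start y=0.000, vy=6.258 → t=1.276, apex=1.996, x_land=58.973, impact vy=-6.258
  bounce: vy ← 0.53·6.258 = 3.317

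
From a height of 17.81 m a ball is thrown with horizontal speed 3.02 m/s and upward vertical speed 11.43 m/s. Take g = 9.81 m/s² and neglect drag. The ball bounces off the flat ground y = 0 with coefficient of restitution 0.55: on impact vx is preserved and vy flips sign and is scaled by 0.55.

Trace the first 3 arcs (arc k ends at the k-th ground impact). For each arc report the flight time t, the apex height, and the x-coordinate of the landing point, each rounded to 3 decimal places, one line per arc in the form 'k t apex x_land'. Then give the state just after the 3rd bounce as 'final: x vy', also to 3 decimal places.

1 3.399 24.469 10.264
2 2.457 7.402 17.684
3 1.351 2.239 21.764
final: 21.764 3.645

Arc 1: start y=17.810, vy=11.430 → t=3.399, apex=24.469, x_land=10.264, impact vy=-21.911
  bounce: vy ← 0.55·21.911 = 12.051
Arc 2: start y=0.000, vy=12.051 → t=2.457, apex=7.402, x_land=17.684, impact vy=-12.051
  bounce: vy ← 0.55·12.051 = 6.628
Arc 3: start y=0.000, vy=6.628 → t=1.351, apex=2.239, x_land=21.764, impact vy=-6.628
  bounce: vy ← 0.55·6.628 = 3.645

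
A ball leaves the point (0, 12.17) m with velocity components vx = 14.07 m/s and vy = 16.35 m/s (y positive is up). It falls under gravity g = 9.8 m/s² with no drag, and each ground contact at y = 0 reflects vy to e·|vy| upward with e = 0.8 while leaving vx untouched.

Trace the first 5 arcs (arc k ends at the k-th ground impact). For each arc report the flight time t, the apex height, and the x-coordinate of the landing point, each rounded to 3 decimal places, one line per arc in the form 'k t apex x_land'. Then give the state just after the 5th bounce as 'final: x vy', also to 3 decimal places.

Arc 1: start y=12.170, vy=16.350 → t=3.963, apex=25.809, x_land=55.765, impact vy=-22.491
  bounce: vy ← 0.8·22.491 = 17.993
Arc 2: start y=0.000, vy=17.993 → t=3.672, apex=16.518, x_land=107.430, impact vy=-17.993
  bounce: vy ← 0.8·17.993 = 14.394
Arc 3: start y=0.000, vy=14.394 → t=2.938, apex=10.571, x_land=148.763, impact vy=-14.394
  bounce: vy ← 0.8·14.394 = 11.515
Arc 4: start y=0.000, vy=11.515 → t=2.350, apex=6.766, x_land=181.829, impact vy=-11.515
  bounce: vy ← 0.8·11.515 = 9.212
Arc 5: start y=0.000, vy=9.212 → t=1.880, apex=4.330, x_land=208.281, impact vy=-9.212
  bounce: vy ← 0.8·9.212 = 7.370

1 3.963 25.809 55.765
2 3.672 16.518 107.430
3 2.938 10.571 148.763
4 2.350 6.766 181.829
5 1.880 4.330 208.281
final: 208.281 7.370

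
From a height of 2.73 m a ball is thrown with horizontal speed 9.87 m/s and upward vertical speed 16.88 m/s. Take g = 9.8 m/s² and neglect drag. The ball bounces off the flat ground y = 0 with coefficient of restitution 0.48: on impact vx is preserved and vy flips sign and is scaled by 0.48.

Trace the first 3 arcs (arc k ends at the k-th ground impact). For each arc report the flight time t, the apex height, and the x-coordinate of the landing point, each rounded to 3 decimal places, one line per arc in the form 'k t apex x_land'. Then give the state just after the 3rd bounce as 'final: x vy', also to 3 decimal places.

Arc 1: start y=2.730, vy=16.880 → t=3.600, apex=17.267, x_land=35.529, impact vy=-18.397
  bounce: vy ← 0.48·18.397 = 8.830
Arc 2: start y=0.000, vy=8.830 → t=1.802, apex=3.978, x_land=53.316, impact vy=-8.830
  bounce: vy ← 0.48·8.830 = 4.239
Arc 3: start y=0.000, vy=4.239 → t=0.865, apex=0.917, x_land=61.854, impact vy=-4.239
  bounce: vy ← 0.48·4.239 = 2.035

1 3.600 17.267 35.529
2 1.802 3.978 53.316
3 0.865 0.917 61.854
final: 61.854 2.035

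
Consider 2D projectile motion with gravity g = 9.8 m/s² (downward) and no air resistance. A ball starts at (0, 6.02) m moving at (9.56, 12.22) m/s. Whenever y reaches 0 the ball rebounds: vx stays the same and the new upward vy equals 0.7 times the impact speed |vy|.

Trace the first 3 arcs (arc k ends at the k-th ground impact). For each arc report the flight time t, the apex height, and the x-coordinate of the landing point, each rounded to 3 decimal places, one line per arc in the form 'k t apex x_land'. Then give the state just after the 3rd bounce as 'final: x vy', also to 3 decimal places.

Arc 1: start y=6.020, vy=12.220 → t=2.915, apex=13.639, x_land=27.870, impact vy=-16.350
  bounce: vy ← 0.7·16.350 = 11.445
Arc 2: start y=0.000, vy=11.445 → t=2.336, apex=6.683, x_land=50.200, impact vy=-11.445
  bounce: vy ← 0.7·11.445 = 8.011
Arc 3: start y=0.000, vy=8.011 → t=1.635, apex=3.275, x_land=65.830, impact vy=-8.011
  bounce: vy ← 0.7·8.011 = 5.608

1 2.915 13.639 27.870
2 2.336 6.683 50.200
3 1.635 3.275 65.830
final: 65.830 5.608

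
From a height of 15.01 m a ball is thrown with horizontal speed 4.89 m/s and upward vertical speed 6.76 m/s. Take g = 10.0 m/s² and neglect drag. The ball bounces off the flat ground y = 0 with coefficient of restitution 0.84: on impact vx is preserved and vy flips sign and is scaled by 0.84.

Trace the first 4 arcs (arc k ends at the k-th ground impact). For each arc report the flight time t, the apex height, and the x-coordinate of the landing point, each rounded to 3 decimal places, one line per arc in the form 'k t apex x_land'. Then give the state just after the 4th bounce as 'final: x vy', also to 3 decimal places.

1 2.536 17.295 12.400
2 3.125 12.203 27.679
3 2.625 8.611 40.513
4 2.205 6.076 51.294
final: 51.294 9.260

Arc 1: start y=15.010, vy=6.760 → t=2.536, apex=17.295, x_land=12.400, impact vy=-18.598
  bounce: vy ← 0.84·18.598 = 15.623
Arc 2: start y=0.000, vy=15.623 → t=3.125, apex=12.203, x_land=27.679, impact vy=-15.623
  bounce: vy ← 0.84·15.623 = 13.123
Arc 3: start y=0.000, vy=13.123 → t=2.625, apex=8.611, x_land=40.513, impact vy=-13.123
  bounce: vy ← 0.84·13.123 = 11.023
Arc 4: start y=0.000, vy=11.023 → t=2.205, apex=6.076, x_land=51.294, impact vy=-11.023
  bounce: vy ← 0.84·11.023 = 9.260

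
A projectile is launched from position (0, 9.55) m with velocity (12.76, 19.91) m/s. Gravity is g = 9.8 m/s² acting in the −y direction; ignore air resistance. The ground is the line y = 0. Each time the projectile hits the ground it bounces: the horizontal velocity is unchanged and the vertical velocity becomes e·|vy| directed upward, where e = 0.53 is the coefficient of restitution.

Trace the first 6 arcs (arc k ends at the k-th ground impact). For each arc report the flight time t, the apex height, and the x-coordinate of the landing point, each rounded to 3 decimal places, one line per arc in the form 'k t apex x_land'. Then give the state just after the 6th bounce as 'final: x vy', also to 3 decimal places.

Arc 1: start y=9.550, vy=19.910 → t=4.497, apex=29.775, x_land=57.378, impact vy=-24.158
  bounce: vy ← 0.53·24.158 = 12.804
Arc 2: start y=0.000, vy=12.804 → t=2.613, apex=8.364, x_land=90.719, impact vy=-12.804
  bounce: vy ← 0.53·12.804 = 6.786
Arc 3: start y=0.000, vy=6.786 → t=1.385, apex=2.349, x_land=108.390, impact vy=-6.786
  bounce: vy ← 0.53·6.786 = 3.597
Arc 4: start y=0.000, vy=3.597 → t=0.734, apex=0.660, x_land=117.756, impact vy=-3.597
  bounce: vy ← 0.53·3.597 = 1.906
Arc 5: start y=0.000, vy=1.906 → t=0.389, apex=0.185, x_land=122.719, impact vy=-1.906
  bounce: vy ← 0.53·1.906 = 1.010
Arc 6: start y=0.000, vy=1.010 → t=0.206, apex=0.052, x_land=125.350, impact vy=-1.010
  bounce: vy ← 0.53·1.010 = 0.535

1 4.497 29.775 57.378
2 2.613 8.364 90.719
3 1.385 2.349 108.390
4 0.734 0.660 117.756
5 0.389 0.185 122.719
6 0.206 0.052 125.350
final: 125.350 0.535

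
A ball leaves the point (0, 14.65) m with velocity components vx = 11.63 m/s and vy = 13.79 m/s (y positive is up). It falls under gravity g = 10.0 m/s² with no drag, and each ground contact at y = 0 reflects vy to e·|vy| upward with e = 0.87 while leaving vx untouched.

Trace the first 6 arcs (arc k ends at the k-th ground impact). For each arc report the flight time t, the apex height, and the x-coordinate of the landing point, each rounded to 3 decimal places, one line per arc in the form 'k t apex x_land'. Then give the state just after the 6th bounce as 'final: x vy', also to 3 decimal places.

Arc 1: start y=14.650, vy=13.790 → t=3.577, apex=24.158, x_land=41.602, impact vy=-21.981
  bounce: vy ← 0.87·21.981 = 19.123
Arc 2: start y=0.000, vy=19.123 → t=3.825, apex=18.285, x_land=86.083, impact vy=-19.123
  bounce: vy ← 0.87·19.123 = 16.637
Arc 3: start y=0.000, vy=16.637 → t=3.327, apex=13.840, x_land=124.781, impact vy=-16.637
  bounce: vy ← 0.87·16.637 = 14.475
Arc 4: start y=0.000, vy=14.475 → t=2.895, apex=10.476, x_land=158.449, impact vy=-14.475
  bounce: vy ← 0.87·14.475 = 12.593
Arc 5: start y=0.000, vy=12.593 → t=2.519, apex=7.929, x_land=187.740, impact vy=-12.593
  bounce: vy ← 0.87·12.593 = 10.956
Arc 6: start y=0.000, vy=10.956 → t=2.191, apex=6.001, x_land=213.223, impact vy=-10.956
  bounce: vy ← 0.87·10.956 = 9.532

1 3.577 24.158 41.602
2 3.825 18.285 86.083
3 3.327 13.840 124.781
4 2.895 10.476 158.449
5 2.519 7.929 187.740
6 2.191 6.001 213.223
final: 213.223 9.532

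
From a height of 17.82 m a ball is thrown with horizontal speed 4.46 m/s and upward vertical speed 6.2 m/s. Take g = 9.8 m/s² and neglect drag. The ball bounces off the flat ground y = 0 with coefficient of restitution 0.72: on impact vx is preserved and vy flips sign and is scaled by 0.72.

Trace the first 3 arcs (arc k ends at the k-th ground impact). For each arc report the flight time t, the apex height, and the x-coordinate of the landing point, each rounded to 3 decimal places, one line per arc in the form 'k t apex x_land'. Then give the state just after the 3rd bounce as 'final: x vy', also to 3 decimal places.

1 2.642 19.781 11.783
2 2.893 10.255 24.687
3 2.083 5.316 33.978
final: 33.978 7.349

Arc 1: start y=17.820, vy=6.200 → t=2.642, apex=19.781, x_land=11.783, impact vy=-19.690
  bounce: vy ← 0.72·19.690 = 14.177
Arc 2: start y=0.000, vy=14.177 → t=2.893, apex=10.255, x_land=24.687, impact vy=-14.177
  bounce: vy ← 0.72·14.177 = 10.208
Arc 3: start y=0.000, vy=10.208 → t=2.083, apex=5.316, x_land=33.978, impact vy=-10.208
  bounce: vy ← 0.72·10.208 = 7.349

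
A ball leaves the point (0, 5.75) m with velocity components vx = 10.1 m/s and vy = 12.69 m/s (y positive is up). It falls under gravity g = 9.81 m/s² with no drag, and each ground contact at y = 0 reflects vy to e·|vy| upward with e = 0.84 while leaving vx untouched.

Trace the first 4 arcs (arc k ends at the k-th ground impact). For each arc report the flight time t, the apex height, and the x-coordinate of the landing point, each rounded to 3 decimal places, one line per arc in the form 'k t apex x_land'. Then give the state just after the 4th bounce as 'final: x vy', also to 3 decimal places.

Arc 1: start y=5.750, vy=12.690 → t=2.980, apex=13.958, x_land=30.103, impact vy=-16.548
  bounce: vy ← 0.84·16.548 = 13.901
Arc 2: start y=0.000, vy=13.901 → t=2.834, apex=9.849, x_land=58.726, impact vy=-13.901
  bounce: vy ← 0.84·13.901 = 11.677
Arc 3: start y=0.000, vy=11.677 → t=2.381, apex=6.949, x_land=82.770, impact vy=-11.677
  bounce: vy ← 0.84·11.677 = 9.808
Arc 4: start y=0.000, vy=9.808 → t=2.000, apex=4.903, x_land=102.966, impact vy=-9.808
  bounce: vy ← 0.84·9.808 = 8.239

1 2.980 13.958 30.103
2 2.834 9.849 58.726
3 2.381 6.949 82.770
4 2.000 4.903 102.966
final: 102.966 8.239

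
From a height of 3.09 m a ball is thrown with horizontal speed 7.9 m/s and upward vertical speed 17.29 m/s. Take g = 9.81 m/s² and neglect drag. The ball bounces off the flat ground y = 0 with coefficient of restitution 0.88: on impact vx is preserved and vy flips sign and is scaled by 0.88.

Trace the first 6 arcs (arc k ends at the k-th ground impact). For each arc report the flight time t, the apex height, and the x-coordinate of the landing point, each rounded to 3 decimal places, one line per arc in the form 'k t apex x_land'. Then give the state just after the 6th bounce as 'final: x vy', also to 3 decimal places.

Arc 1: start y=3.090, vy=17.290 → t=3.695, apex=18.327, x_land=29.194, impact vy=-18.962
  bounce: vy ← 0.88·18.962 = 16.687
Arc 2: start y=0.000, vy=16.687 → t=3.402, apex=14.192, x_land=56.070, impact vy=-16.687
  bounce: vy ← 0.88·16.687 = 14.684
Arc 3: start y=0.000, vy=14.684 → t=2.994, apex=10.990, x_land=79.721, impact vy=-14.684
  bounce: vy ← 0.88·14.684 = 12.922
Arc 4: start y=0.000, vy=12.922 → t=2.635, apex=8.511, x_land=100.533, impact vy=-12.922
  bounce: vy ← 0.88·12.922 = 11.372
Arc 5: start y=0.000, vy=11.372 → t=2.318, apex=6.591, x_land=118.848, impact vy=-11.372
  bounce: vy ← 0.88·11.372 = 10.007
Arc 6: start y=0.000, vy=10.007 → t=2.040, apex=5.104, x_land=134.966, impact vy=-10.007
  bounce: vy ← 0.88·10.007 = 8.806

1 3.695 18.327 29.194
2 3.402 14.192 56.070
3 2.994 10.990 79.721
4 2.635 8.511 100.533
5 2.318 6.591 118.848
6 2.040 5.104 134.966
final: 134.966 8.806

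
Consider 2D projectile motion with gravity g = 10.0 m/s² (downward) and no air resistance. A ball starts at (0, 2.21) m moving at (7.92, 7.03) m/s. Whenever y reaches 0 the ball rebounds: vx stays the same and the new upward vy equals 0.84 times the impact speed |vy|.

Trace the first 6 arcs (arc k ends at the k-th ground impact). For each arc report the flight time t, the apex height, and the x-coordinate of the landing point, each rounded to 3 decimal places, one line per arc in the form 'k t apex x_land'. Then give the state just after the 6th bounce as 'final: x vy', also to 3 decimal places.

Arc 1: start y=2.210, vy=7.030 → t=1.671, apex=4.681, x_land=13.231, impact vy=-9.676
  bounce: vy ← 0.84·9.676 = 8.128
Arc 2: start y=0.000, vy=8.128 → t=1.626, apex=3.303, x_land=26.105, impact vy=-8.128
  bounce: vy ← 0.84·8.128 = 6.827
Arc 3: start y=0.000, vy=6.827 → t=1.365, apex=2.331, x_land=36.920, impact vy=-6.827
  bounce: vy ← 0.84·6.827 = 5.735
Arc 4: start y=0.000, vy=5.735 → t=1.147, apex=1.644, x_land=46.004, impact vy=-5.735
  bounce: vy ← 0.84·5.735 = 4.817
Arc 5: start y=0.000, vy=4.817 → t=0.963, apex=1.160, x_land=53.634, impact vy=-4.817
  bounce: vy ← 0.84·4.817 = 4.047
Arc 6: start y=0.000, vy=4.047 → t=0.809, apex=0.819, x_land=60.044, impact vy=-4.047
  bounce: vy ← 0.84·4.047 = 3.399

1 1.671 4.681 13.231
2 1.626 3.303 26.105
3 1.365 2.331 36.920
4 1.147 1.644 46.004
5 0.963 1.160 53.634
6 0.809 0.819 60.044
final: 60.044 3.399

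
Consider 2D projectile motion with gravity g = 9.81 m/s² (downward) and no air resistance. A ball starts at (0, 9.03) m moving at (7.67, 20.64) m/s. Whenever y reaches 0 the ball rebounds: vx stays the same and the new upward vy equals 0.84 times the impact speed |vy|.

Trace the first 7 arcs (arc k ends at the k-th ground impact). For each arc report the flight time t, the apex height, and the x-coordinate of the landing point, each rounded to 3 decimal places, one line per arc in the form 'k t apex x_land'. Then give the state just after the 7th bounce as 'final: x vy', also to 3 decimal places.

Arc 1: start y=9.030, vy=20.640 → t=4.608, apex=30.743, x_land=35.340, impact vy=-24.560
  bounce: vy ← 0.84·24.560 = 20.630
Arc 2: start y=0.000, vy=20.630 → t=4.206, apex=21.692, x_land=67.599, impact vy=-20.630
  bounce: vy ← 0.84·20.630 = 17.329
Arc 3: start y=0.000, vy=17.329 → t=3.533, apex=15.306, x_land=94.697, impact vy=-17.329
  bounce: vy ← 0.84·17.329 = 14.557
Arc 4: start y=0.000, vy=14.557 → t=2.968, apex=10.800, x_land=117.460, impact vy=-14.557
  bounce: vy ← 0.84·14.557 = 12.228
Arc 5: start y=0.000, vy=12.228 → t=2.493, apex=7.620, x_land=136.580, impact vy=-12.228
  bounce: vy ← 0.84·12.228 = 10.271
Arc 6: start y=0.000, vy=10.271 → t=2.094, apex=5.377, x_land=152.641, impact vy=-10.271
  bounce: vy ← 0.84·10.271 = 8.628
Arc 7: start y=0.000, vy=8.628 → t=1.759, apex=3.794, x_land=166.132, impact vy=-8.628
  bounce: vy ← 0.84·8.628 = 7.247

1 4.608 30.743 35.340
2 4.206 21.692 67.599
3 3.533 15.306 94.697
4 2.968 10.800 117.460
5 2.493 7.620 136.580
6 2.094 5.377 152.641
7 1.759 3.794 166.132
final: 166.132 7.247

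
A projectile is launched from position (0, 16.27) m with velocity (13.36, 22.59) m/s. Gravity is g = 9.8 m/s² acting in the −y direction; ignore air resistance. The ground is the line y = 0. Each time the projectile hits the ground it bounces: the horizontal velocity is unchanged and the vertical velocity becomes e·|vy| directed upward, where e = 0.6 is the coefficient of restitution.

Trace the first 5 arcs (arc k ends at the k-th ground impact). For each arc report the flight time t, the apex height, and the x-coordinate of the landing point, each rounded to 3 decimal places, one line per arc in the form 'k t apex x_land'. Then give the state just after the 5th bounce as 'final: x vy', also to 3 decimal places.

1 5.243 42.306 70.053
2 3.526 15.230 117.160
3 2.116 5.483 145.425
4 1.269 1.974 162.383
5 0.762 0.711 172.559
final: 172.559 2.239

Arc 1: start y=16.270, vy=22.590 → t=5.243, apex=42.306, x_land=70.053, impact vy=-28.796
  bounce: vy ← 0.6·28.796 = 17.278
Arc 2: start y=0.000, vy=17.278 → t=3.526, apex=15.230, x_land=117.160, impact vy=-17.278
  bounce: vy ← 0.6·17.278 = 10.367
Arc 3: start y=0.000, vy=10.367 → t=2.116, apex=5.483, x_land=145.425, impact vy=-10.367
  bounce: vy ← 0.6·10.367 = 6.220
Arc 4: start y=0.000, vy=6.220 → t=1.269, apex=1.974, x_land=162.383, impact vy=-6.220
  bounce: vy ← 0.6·6.220 = 3.732
Arc 5: start y=0.000, vy=3.732 → t=0.762, apex=0.711, x_land=172.559, impact vy=-3.732
  bounce: vy ← 0.6·3.732 = 2.239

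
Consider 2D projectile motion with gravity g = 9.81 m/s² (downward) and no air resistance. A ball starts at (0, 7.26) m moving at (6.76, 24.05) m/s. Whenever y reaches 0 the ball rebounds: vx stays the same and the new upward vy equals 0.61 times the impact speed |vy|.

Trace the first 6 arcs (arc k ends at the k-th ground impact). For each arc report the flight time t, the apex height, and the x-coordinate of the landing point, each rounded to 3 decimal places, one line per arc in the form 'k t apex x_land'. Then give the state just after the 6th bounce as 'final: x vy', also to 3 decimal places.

Arc 1: start y=7.260, vy=24.050 → t=5.188, apex=36.740, x_land=35.074, impact vy=-26.849
  bounce: vy ← 0.61·26.849 = 16.378
Arc 2: start y=0.000, vy=16.378 → t=3.339, apex=13.671, x_land=57.645, impact vy=-16.378
  bounce: vy ← 0.61·16.378 = 9.990
Arc 3: start y=0.000, vy=9.990 → t=2.037, apex=5.087, x_land=71.414, impact vy=-9.990
  bounce: vy ← 0.61·9.990 = 6.094
Arc 4: start y=0.000, vy=6.094 → t=1.242, apex=1.893, x_land=79.813, impact vy=-6.094
  bounce: vy ← 0.61·6.094 = 3.717
Arc 5: start y=0.000, vy=3.717 → t=0.758, apex=0.704, x_land=84.936, impact vy=-3.717
  bounce: vy ← 0.61·3.717 = 2.268
Arc 6: start y=0.000, vy=2.268 → t=0.462, apex=0.262, x_land=88.061, impact vy=-2.268
  bounce: vy ← 0.61·2.268 = 1.383

1 5.188 36.740 35.074
2 3.339 13.671 57.645
3 2.037 5.087 71.414
4 1.242 1.893 79.813
5 0.758 0.704 84.936
6 0.462 0.262 88.061
final: 88.061 1.383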